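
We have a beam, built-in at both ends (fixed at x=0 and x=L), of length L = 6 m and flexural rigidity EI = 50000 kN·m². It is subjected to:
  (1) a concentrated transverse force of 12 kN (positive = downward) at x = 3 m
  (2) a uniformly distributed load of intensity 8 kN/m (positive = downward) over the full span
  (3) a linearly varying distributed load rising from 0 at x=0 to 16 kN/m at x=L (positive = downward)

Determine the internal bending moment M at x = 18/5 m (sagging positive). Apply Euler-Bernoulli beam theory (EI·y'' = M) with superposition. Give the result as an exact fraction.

Load 1 — point force P=12 kN at a=3 m (b=L-a=3):
  M_1 = Pa²(a+3b)(L-x)/L³ - Pa²b/L²  [x>a] = 12·3²·(3+3·3)·(6-(18/5))/6³ - 12·3²·3/6² = 27/5 kN·m
Load 2 — uniform load w=8 kN/m over full span:
  M_2 = wLx/2 - wL²/12 - wx²/2 = 8·6·(18/5)/2 - 8·6²/12 - 8·(18/5)²/2 = 264/25 kN·m
Load 3 — triangular load w₀=16 kN/m (0→w₀ over full span):
  M_3 = 3w₀Lx/20 - w₀L²/30 - w₀x³/(6L) = 3·16·6·(18/5)/20 - 16·6²/30 - 16·(18/5)³/(6·6) = 1488/125 kN·m
Superposition: M = Σ M_i = 3483/125 kN·m ≈ 27.864000 kN·m

M(18/5) = 3483/125 kN·m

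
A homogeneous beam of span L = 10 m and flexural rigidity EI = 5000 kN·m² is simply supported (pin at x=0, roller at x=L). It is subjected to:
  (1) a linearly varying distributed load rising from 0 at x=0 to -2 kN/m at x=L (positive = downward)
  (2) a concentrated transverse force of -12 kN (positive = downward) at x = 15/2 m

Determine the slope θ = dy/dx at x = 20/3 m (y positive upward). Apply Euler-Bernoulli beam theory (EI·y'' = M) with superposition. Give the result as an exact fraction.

Load 1 — triangular load w₀=-2 kN/m (0→w₀ over full span):
  θ_1 = -w₀(7L⁴-30L²x²+15x⁴)/(360LEI) = -(-2)·(7·10⁴-30·10²·(20/3)²+15·(20/3)⁴)/(360·10·5000) = -91/24300 rad
Load 2 — point force P=-12 kN at a=15/2 m (b=L-a=5/2):
  θ_2 = -Pb(L²-b²-3x²)/(6LEI)  [x≤a] = -(-12)·(5/2)·(10²-(5/2)²-3·(20/3)²)/(6·10·5000) = -19/4800 rad
Superposition: θ = Σ θ_i = -599/77760 rad ≈ -0.007703 rad

θ(20/3) = -599/77760 rad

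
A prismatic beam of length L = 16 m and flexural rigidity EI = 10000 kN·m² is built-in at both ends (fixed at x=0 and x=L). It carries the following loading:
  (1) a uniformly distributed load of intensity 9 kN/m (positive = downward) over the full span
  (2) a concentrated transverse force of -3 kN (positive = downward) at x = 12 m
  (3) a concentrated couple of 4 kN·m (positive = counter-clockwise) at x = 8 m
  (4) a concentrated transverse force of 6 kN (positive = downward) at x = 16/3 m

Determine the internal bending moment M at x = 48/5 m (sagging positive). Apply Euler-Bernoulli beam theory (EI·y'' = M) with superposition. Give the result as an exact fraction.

M(48/5) = 75307/900 kN·m

Load 1 — uniform load w=9 kN/m over full span:
  M_1 = wLx/2 - wL²/12 - wx²/2 = 9·16·(48/5)/2 - 9·16²/12 - 9·(48/5)²/2 = 2112/25 kN·m
Load 2 — point force P=-3 kN at a=12 m (b=L-a=4):
  M_2 = Pb²(3a+b)x/L³ - Pab²/L²  [x≤a] = (-3)·4²·(3·12+4)·(48/5)/16³ - (-3)·12·4²/16² = -9/4 kN·m
Load 3 — applied couple M₀=4 kN·m at a=8 m (b=L-a=8):
  M_3 = R_Ax - M_A - M₀  [x>a] with R_A=3/8, M_A=1 = (3/8)·(48/5) - 1 - 4 = -7/5 kN·m
Load 4 — point force P=6 kN at a=16/3 m (b=L-a=32/3):
  M_4 = Pa²(a+3b)(L-x)/L³ - Pa²b/L²  [x>a] = 6·(16/3)²·((16/3)+3·(32/3))·(16-(48/5))/16³ - 6·(16/3)²·(32/3)/16² = 128/45 kN·m
Superposition: M = Σ M_i = 75307/900 kN·m ≈ 83.674444 kN·m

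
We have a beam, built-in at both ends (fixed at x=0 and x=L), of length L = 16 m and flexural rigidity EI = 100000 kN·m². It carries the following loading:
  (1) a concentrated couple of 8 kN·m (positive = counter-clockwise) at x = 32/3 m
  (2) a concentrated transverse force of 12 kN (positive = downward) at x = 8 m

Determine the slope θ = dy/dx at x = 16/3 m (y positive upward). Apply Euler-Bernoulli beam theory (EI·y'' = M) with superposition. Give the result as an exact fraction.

θ(16/3) = -8/16875 rad

Load 1 — applied couple M₀=8 kN·m at a=32/3 m (b=L-a=16/3):
  θ_1 = (R_Ax²/2 - M_Ax)/EI  [x≤a] with R_A=2/3, M_A=8/3 = ((2/3)·(16/3)²/2 - (8/3)·(16/3))/100000 = -4/84375 rad
Load 2 — point force P=12 kN at a=8 m (b=L-a=8):
  θ_2 = -Pb²x(2aL-(3a+b)x)/(2L³EI)  [x≤a] = -12·8²·(16/3)·(2·8·16-(3·8+8)·(16/3))/(2·16³·100000) = -4/9375 rad
Superposition: θ = Σ θ_i = -8/16875 rad ≈ -0.000474 rad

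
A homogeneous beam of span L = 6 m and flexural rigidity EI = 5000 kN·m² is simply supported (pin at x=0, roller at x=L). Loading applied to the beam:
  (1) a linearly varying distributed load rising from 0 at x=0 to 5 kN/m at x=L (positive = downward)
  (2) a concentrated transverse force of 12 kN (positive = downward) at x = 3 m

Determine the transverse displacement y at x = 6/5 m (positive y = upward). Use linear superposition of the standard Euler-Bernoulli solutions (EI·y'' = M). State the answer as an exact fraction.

y(6/5) = -85077/7812500 m

Load 1 — triangular load w₀=5 kN/m (0→w₀ over full span):
  y_1 = -w₀x(7L⁴-10L²x²+3x⁴)/(360LEI) = -5·(6/5)·(7·6⁴-10·6²·(6/5)²+3·(6/5)⁴)/(360·6·5000) = -9288/1953125 m
Load 2 — point force P=12 kN at a=3 m (b=L-a=3):
  y_2 = -Pbx(L²-b²-x²)/(6LEI)  [x≤a] = -12·3·(6/5)·(6²-3²-(6/5)²)/(6·6·5000) = -1917/312500 m
Superposition: y = Σ y_i = -85077/7812500 m ≈ -0.010890 m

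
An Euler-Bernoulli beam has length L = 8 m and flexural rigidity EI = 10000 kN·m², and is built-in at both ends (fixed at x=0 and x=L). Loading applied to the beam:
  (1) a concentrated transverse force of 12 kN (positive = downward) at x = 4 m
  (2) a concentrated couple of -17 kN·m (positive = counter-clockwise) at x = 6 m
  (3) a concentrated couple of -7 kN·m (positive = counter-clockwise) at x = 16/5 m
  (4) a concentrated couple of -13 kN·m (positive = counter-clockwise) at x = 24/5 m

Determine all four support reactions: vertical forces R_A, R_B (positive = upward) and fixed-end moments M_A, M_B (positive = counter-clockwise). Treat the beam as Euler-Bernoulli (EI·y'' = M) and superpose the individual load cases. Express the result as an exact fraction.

Load 1 — point force P=12 kN at a=4 m (b=L-a=4):
  R_A = Pb²(3a+b)/L³ = 12·4²·(3·4+4)/8³ = 6 kN
  M_A = Pab²/L² = 12·4·4²/8² = 12 kN·m
  R_B = Pa²(a+3b)/L³ = 12·4²·(4+3·4)/8³ = 6 kN
  M_B = -Pa²b/L² = -12·4²·4/8² = -12 kN·m
Load 2 — applied couple M₀=-17 kN·m at a=6 m (b=L-a=2):
  R_A = 6M₀ab/L³ = 6·(-17)·6·2/8³ = -153/64 kN
  M_A = M₀b(2a-b)/L² = (-17)·2·(2·6-2)/8² = -85/16 kN·m
  R_B = -6M₀ab/L³ = -6·(-17)·6·2/8³ = 153/64 kN
  M_B = M₀a(2b-a)/L² = (-17)·6·(2·2-6)/8² = 51/16 kN·m
Load 3 — applied couple M₀=-7 kN·m at a=16/5 m (b=L-a=24/5):
  R_A = 6M₀ab/L³ = 6·(-7)·(16/5)·(24/5)/8³ = -63/50 kN
  M_A = M₀b(2a-b)/L² = (-7)·(24/5)·(2·(16/5)-(24/5))/8² = -21/25 kN·m
  R_B = -6M₀ab/L³ = -6·(-7)·(16/5)·(24/5)/8³ = 63/50 kN
  M_B = M₀a(2b-a)/L² = (-7)·(16/5)·(2·(24/5)-(16/5))/8² = -56/25 kN·m
Load 4 — applied couple M₀=-13 kN·m at a=24/5 m (b=L-a=16/5):
  R_A = 6M₀ab/L³ = 6·(-13)·(24/5)·(16/5)/8³ = -117/50 kN
  M_A = M₀b(2a-b)/L² = (-13)·(16/5)·(2·(24/5)-(16/5))/8² = -104/25 kN·m
  R_B = -6M₀ab/L³ = -6·(-13)·(24/5)·(16/5)/8³ = 117/50 kN
  M_B = M₀a(2b-a)/L² = (-13)·(24/5)·(2·(16/5)-(24/5))/8² = -39/25 kN·m
Superposition: R_A = 3/320 kN, M_A = 27/16 kN·m, R_B = 3837/320 kN, M_B = -1009/80 kN·m

R_A = 3/320 kN, M_A = 27/16 kN·m, R_B = 3837/320 kN, M_B = -1009/80 kN·m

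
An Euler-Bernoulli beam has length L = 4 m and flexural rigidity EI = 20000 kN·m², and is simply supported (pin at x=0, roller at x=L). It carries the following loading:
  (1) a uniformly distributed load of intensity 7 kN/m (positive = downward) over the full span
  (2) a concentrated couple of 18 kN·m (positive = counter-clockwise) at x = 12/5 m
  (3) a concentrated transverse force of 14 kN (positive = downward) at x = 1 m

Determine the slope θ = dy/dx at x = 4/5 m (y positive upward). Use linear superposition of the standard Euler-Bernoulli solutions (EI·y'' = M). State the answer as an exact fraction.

θ(4/5) = -14237/10000000 rad

Load 1 — uniform load w=7 kN/m over full span:
  θ_1 = -w(L³-6Lx²+4x³)/(24EI) = -7·(4³-6·4·(4/5)²+4·(4/5)³)/(24·20000) = -231/312500 rad
Load 2 — applied couple M₀=18 kN·m at a=12/5 m (b=L-a=8/5):
  θ_2 = (M₀x²/(2L)+C₁)/EI  [x≤a] with C₁=M₀(3b²-L²)/(6L)=-156/25 = (18·(4/5)²/(2·4)+(-156/25))/20000 = -3/12500 rad
Load 3 — point force P=14 kN at a=1 m (b=L-a=3):
  θ_3 = -Pb(L²-b²-3x²)/(6LEI)  [x≤a] = -14·3·(4²-3²-3·(4/5)²)/(6·4·20000) = -889/2000000 rad
Superposition: θ = Σ θ_i = -14237/10000000 rad ≈ -0.001424 rad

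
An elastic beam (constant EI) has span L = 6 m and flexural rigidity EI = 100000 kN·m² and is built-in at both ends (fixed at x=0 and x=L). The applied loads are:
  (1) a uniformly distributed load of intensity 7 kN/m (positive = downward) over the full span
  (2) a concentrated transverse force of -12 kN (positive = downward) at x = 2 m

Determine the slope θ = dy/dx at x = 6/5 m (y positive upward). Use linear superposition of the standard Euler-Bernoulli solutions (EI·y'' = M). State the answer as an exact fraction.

Load 1 — uniform load w=7 kN/m over full span:
  θ_1 = -wx(L-x)(L-2x)/(12EI) = -7·(6/5)·(6-(6/5))·(6-2·(6/5))/(12·100000) = -189/1562500 rad
Load 2 — point force P=-12 kN at a=2 m (b=L-a=4):
  θ_2 = -Pb²x(2aL-(3a+b)x)/(2L³EI)  [x≤a] = -(-12)·4²·(6/5)·(2·2·6-(3·2+4)·(6/5))/(2·6³·100000) = 1/15625 rad
Superposition: θ = Σ θ_i = -89/1562500 rad ≈ -0.000057 rad

θ(6/5) = -89/1562500 rad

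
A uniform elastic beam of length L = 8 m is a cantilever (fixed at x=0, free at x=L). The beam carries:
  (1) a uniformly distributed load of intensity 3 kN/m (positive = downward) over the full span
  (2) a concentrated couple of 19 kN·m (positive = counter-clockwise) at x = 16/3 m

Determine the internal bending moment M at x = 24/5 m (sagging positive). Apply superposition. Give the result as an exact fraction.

M(24/5) = 91/25 kN·m

Load 1 — uniform load w=3 kN/m over full span:
  M_1 = -w(L-x)²/2 = -3·(8-(24/5))²/2 = -384/25 kN·m
Load 2 — applied couple M₀=19 kN·m at a=16/3 m (b=L-a=8/3):
  M_2 = M₀  [x≤a] = 19 = 19 kN·m
Superposition: M = Σ M_i = 91/25 kN·m ≈ 3.640000 kN·m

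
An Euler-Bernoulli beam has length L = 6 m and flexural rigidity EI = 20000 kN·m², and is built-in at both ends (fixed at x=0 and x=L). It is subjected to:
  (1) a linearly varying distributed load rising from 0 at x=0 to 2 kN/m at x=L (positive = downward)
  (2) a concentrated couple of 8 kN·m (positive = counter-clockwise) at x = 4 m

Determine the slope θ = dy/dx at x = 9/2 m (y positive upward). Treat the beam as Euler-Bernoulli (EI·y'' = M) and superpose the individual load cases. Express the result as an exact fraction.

Load 1 — triangular load w₀=2 kN/m (0→w₀ over full span):
  θ_1 = -w₀(2x(L-x)(L-2x)(x+2L)+x²(L-x)²)/(120LEI) = -2·(2·(9/2)·(6-(9/2))·(6-2·(9/2))·((9/2)+2·6)+(9/2)²·(6-(9/2))²)/(120·6·20000) = 1107/12800000 rad
Load 2 — applied couple M₀=8 kN·m at a=4 m (b=L-a=2):
  θ_2 = (R_Ax²/2 - M_Ax - M₀(x-a))/EI  [x>a] with R_A=16/9, M_A=8/3 = ((16/9)·(9/2)²/2 - (8/3)·(9/2) - 8·((9/2)-4))/20000 = 1/10000 rad
Superposition: θ = Σ θ_i = 2387/12800000 rad ≈ 0.000186 rad

θ(9/2) = 2387/12800000 rad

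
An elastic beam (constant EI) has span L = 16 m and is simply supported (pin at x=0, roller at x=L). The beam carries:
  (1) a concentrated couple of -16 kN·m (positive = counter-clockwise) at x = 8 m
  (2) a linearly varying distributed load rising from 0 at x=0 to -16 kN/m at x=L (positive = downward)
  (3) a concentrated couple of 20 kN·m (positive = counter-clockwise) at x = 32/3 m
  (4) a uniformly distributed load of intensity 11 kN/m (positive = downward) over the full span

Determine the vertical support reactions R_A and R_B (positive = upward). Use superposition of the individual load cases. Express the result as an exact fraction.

Load 1 — applied couple M₀=-16 kN·m at a=8 m (b=L-a=8):
  R_A = M₀/L = (-16)/16 = -1 kN
  R_B = -M₀/L = -(-16)/16 = 1 kN
Load 2 — triangular load w₀=-16 kN/m (0→w₀ over full span):
  R_A = w₀L/6 = (-16)·16/6 = -128/3 kN
  R_B = w₀L/3 = (-16)·16/3 = -256/3 kN
Load 3 — applied couple M₀=20 kN·m at a=32/3 m (b=L-a=16/3):
  R_A = M₀/L = 20/16 = 5/4 kN
  R_B = -M₀/L = -20/16 = -5/4 kN
Load 4 — uniform load w=11 kN/m over full span:
  R_A = wL/2 = 11·16/2 = 88 kN
  R_B = wL/2 = 11·16/2 = 88 kN
Superposition: R_A = 547/12 kN, R_B = 29/12 kN

R_A = 547/12 kN, R_B = 29/12 kN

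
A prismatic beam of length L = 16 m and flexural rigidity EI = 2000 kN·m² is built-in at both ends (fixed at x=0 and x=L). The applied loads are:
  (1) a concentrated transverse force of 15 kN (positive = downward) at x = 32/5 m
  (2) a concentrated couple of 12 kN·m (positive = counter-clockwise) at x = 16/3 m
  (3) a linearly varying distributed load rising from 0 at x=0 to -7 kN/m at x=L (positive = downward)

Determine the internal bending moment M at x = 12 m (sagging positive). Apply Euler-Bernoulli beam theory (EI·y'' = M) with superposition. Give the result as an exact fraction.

M(12) = -1334/75 kN·m

Load 1 — point force P=15 kN at a=32/5 m (b=L-a=48/5):
  M_1 = Pa²(a+3b)(L-x)/L³ - Pa²b/L²  [x>a] = 15·(32/5)²·((32/5)+3·(48/5))·(16-12)/16³ - 15·(32/5)²·(48/5)/16² = -48/25 kN·m
Load 2 — applied couple M₀=12 kN·m at a=16/3 m (b=L-a=32/3):
  M_2 = R_Ax - M_A - M₀  [x>a] with R_A=1, M_A=0 = 1·12 - 0 - 12 = 0 kN·m
Load 3 — triangular load w₀=-7 kN/m (0→w₀ over full span):
  M_3 = 3w₀Lx/20 - w₀L²/30 - w₀x³/(6L) = 3·(-7)·16·12/20 - (-7)·16²/30 - (-7)·12³/(6·16) = -238/15 kN·m
Superposition: M = Σ M_i = -1334/75 kN·m ≈ -17.786667 kN·m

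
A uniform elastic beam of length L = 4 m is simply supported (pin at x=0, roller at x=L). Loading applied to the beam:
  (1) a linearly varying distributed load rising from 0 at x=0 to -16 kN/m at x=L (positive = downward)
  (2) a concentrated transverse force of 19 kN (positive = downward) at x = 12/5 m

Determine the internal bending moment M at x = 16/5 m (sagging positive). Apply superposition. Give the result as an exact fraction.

Load 1 — triangular load w₀=-16 kN/m (0→w₀ over full span):
  M_1 = w₀Lx/6 - w₀x³/(6L) = (-16)·4·(16/5)/6 - (-16)·(16/5)³/(6·4) = -1536/125 kN·m
Load 2 — point force P=19 kN at a=12/5 m (b=L-a=8/5):
  M_2 = Pa(L-x)/L  [x>a] = 19·(12/5)·(4-(16/5))/4 = 228/25 kN·m
Superposition: M = Σ M_i = -396/125 kN·m ≈ -3.168000 kN·m

M(16/5) = -396/125 kN·m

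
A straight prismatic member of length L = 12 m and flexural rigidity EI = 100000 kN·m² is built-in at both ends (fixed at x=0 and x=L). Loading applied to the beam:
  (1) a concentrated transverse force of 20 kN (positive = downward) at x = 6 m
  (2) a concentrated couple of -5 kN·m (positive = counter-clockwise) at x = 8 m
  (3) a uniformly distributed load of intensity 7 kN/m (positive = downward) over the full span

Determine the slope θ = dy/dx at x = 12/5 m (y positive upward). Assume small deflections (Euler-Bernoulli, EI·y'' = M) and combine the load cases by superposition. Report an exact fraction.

Load 1 — point force P=20 kN at a=6 m (b=L-a=6):
  θ_1 = -Pb²x(2aL-(3a+b)x)/(2L³EI)  [x≤a] = -20·6²·(12/5)·(2·6·12-(3·6+6)·(12/5))/(2·12³·100000) = -27/62500 rad
Load 2 — applied couple M₀=-5 kN·m at a=8 m (b=L-a=4):
  θ_2 = (R_Ax²/2 - M_Ax)/EI  [x≤a] with R_A=-5/9, M_A=-5/3 = ((-5/9)·(12/5)²/2 - (-5/3)·(12/5))/100000 = 3/125000 rad
Load 3 — uniform load w=7 kN/m over full span:
  θ_3 = -wx(L-x)(L-2x)/(12EI) = -7·(12/5)·(12-(12/5))·(12-2·(12/5))/(12·100000) = -378/390625 rad
Superposition: θ = Σ θ_i = -4299/3125000 rad ≈ -0.001376 rad

θ(12/5) = -4299/3125000 rad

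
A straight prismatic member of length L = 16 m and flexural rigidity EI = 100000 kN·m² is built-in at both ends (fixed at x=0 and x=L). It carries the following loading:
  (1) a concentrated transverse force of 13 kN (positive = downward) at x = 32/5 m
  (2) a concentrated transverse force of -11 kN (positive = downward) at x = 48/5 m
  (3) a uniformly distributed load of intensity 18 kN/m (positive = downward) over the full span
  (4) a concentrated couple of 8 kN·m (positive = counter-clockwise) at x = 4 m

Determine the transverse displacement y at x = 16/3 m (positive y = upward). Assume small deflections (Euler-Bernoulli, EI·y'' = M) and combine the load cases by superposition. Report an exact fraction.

y(16/3) = -781336/31640625 m

Load 1 — point force P=13 kN at a=32/5 m (b=L-a=48/5):
  y_1 = -Pb²x²(3aL-(3a+b)x)/(6L³EI)  [x≤a] = -13·(48/5)²·(16/3)²·(3·(32/5)·16-(3·(32/5)+(48/5))·(16/3))/(6·16³·100000) = -832/390625 m
Load 2 — point force P=-11 kN at a=48/5 m (b=L-a=32/5):
  y_2 = -Pb²x²(3aL-(3a+b)x)/(6L³EI)  [x≤a] = -(-11)·(32/5)²·(16/3)²·(3·(48/5)·16-(3·(48/5)+(32/5))·(16/3))/(6·16³·100000) = 45056/31640625 m
Load 3 — uniform load w=18 kN/m over full span:
  y_3 = -wx²(L-x)²/(24EI) = -18·(16/3)²·(16-(16/3))²/(24·100000) = -2048/84375 m
Load 4 — applied couple M₀=8 kN·m at a=4 m (b=L-a=12):
  y_4 = (R_Ax³/6 - M_Ax²/2 - M₀(x-a)²/2)/EI  [x>a] with R_A=9/16, M_A=-3/2 = ((9/16)·(16/3)³/6 - (-3/2)·(16/3)²/2 - 8·((16/3)-4)²/2)/100000 = 8/28125 m
Superposition: y = Σ y_i = -781336/31640625 m ≈ -0.024694 m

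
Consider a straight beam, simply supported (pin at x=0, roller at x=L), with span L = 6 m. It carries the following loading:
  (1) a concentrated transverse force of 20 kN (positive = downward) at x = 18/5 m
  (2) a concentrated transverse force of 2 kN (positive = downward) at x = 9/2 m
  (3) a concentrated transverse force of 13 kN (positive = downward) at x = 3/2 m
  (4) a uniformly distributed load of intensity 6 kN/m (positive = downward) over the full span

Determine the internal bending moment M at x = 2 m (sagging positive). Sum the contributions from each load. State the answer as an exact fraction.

M(2) = 54 kN·m

Load 1 — point force P=20 kN at a=18/5 m (b=L-a=12/5):
  M_1 = Pbx/L  [x≤a] = 20·(12/5)·2/6 = 16 kN·m
Load 2 — point force P=2 kN at a=9/2 m (b=L-a=3/2):
  M_2 = Pbx/L  [x≤a] = 2·(3/2)·2/6 = 1 kN·m
Load 3 — point force P=13 kN at a=3/2 m (b=L-a=9/2):
  M_3 = Pa(L-x)/L  [x>a] = 13·(3/2)·(6-2)/6 = 13 kN·m
Load 4 — uniform load w=6 kN/m over full span:
  M_4 = wx(L-x)/2 = 6·2·(6-2)/2 = 24 kN·m
Superposition: M = Σ M_i = 54 kN·m ≈ 54.000000 kN·m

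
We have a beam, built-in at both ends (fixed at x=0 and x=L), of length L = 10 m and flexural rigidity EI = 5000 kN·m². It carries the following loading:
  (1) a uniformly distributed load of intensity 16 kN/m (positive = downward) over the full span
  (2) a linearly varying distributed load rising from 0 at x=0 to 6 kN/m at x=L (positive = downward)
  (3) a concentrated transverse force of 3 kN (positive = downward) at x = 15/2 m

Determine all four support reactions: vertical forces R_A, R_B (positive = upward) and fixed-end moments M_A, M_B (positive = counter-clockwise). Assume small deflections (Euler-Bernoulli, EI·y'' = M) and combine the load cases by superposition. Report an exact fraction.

Load 1 — uniform load w=16 kN/m over full span:
  R_A = wL/2 = 16·10/2 = 80 kN
  M_A = wL²/12 = 16·10²/12 = 400/3 kN·m
  R_B = wL/2 = 16·10/2 = 80 kN
  M_B = -wL²/12 = -16·10²/12 = -400/3 kN·m
Load 2 — triangular load w₀=6 kN/m (0→w₀ over full span):
  R_A = 3w₀L/20 = 3·6·10/20 = 9 kN
  M_A = w₀L²/30 = 6·10²/30 = 20 kN·m
  R_B = 7w₀L/20 = 7·6·10/20 = 21 kN
  M_B = -w₀L²/20 = -6·10²/20 = -30 kN·m
Load 3 — point force P=3 kN at a=15/2 m (b=L-a=5/2):
  R_A = Pb²(3a+b)/L³ = 3·(5/2)²·(3·(15/2)+(5/2))/10³ = 15/32 kN
  M_A = Pab²/L² = 3·(15/2)·(5/2)²/10² = 45/32 kN·m
  R_B = Pa²(a+3b)/L³ = 3·(15/2)²·((15/2)+3·(5/2))/10³ = 81/32 kN
  M_B = -Pa²b/L² = -3·(15/2)²·(5/2)/10² = -135/32 kN·m
Superposition: R_A = 2863/32 kN, M_A = 14855/96 kN·m, R_B = 3313/32 kN, M_B = -16085/96 kN·m

R_A = 2863/32 kN, M_A = 14855/96 kN·m, R_B = 3313/32 kN, M_B = -16085/96 kN·m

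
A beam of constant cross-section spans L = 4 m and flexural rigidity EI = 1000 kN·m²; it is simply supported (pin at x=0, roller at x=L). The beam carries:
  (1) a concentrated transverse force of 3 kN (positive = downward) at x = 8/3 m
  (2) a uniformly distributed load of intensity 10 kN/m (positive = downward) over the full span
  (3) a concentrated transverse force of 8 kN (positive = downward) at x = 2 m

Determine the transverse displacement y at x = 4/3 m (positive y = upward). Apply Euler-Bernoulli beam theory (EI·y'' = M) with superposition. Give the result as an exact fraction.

y(4/3) = -248/6075 m

Load 1 — point force P=3 kN at a=8/3 m (b=L-a=4/3):
  y_1 = -Pbx(L²-b²-x²)/(6LEI)  [x≤a] = -3·(4/3)·(4/3)·(4²-(4/3)²-(4/3)²)/(6·4·1000) = -28/10125 m
Load 2 — uniform load w=10 kN/m over full span:
  y_2 = -wx(L³-2Lx²+x³)/(24EI) = -10·(4/3)·(4³-2·4·(4/3)²+(4/3)³)/(24·1000) = -176/6075 m
Load 3 — point force P=8 kN at a=2 m (b=L-a=2):
  y_3 = -Pbx(L²-b²-x²)/(6LEI)  [x≤a] = -8·2·(4/3)·(4²-2²-(4/3)²)/(6·4·1000) = -92/10125 m
Superposition: y = Σ y_i = -248/6075 m ≈ -0.040823 m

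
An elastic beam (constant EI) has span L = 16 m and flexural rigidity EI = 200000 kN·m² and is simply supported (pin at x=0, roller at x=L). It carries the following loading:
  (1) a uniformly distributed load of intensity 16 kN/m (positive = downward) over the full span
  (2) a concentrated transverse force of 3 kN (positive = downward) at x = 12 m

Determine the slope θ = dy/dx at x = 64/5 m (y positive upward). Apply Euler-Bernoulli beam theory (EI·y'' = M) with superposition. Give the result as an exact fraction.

Load 1 — uniform load w=16 kN/m over full span:
  θ_1 = -w(L³-6Lx²+4x³)/(24EI) = -16·(16³-6·16·(64/5)²+4·(64/5)³)/(24·200000) = 4224/390625 rad
Load 2 — point force P=3 kN at a=12 m (b=L-a=4):
  θ_2 = -Pa(2L²-6Lx+3x²+a²)/(6LEI)  [x>a] = -3·12·(2·16²-6·16·(64/5)+3·(64/5)²+12²)/(6·16·200000) = 381/2500000 rad
Superposition: θ = Σ θ_i = 137073/12500000 rad ≈ 0.010966 rad

θ(64/5) = 137073/12500000 rad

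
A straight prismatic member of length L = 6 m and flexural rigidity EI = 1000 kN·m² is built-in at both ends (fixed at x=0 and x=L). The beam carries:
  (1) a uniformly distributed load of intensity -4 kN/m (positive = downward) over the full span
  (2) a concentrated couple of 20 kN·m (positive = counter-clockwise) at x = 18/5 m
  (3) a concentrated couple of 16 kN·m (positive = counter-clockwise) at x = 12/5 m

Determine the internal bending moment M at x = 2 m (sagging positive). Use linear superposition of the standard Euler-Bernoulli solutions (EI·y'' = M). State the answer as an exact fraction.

Load 1 — uniform load w=-4 kN/m over full span:
  M_1 = wLx/2 - wL²/12 - wx²/2 = (-4)·6·2/2 - (-4)·6²/12 - (-4)·2²/2 = -4 kN·m
Load 2 — applied couple M₀=20 kN·m at a=18/5 m (b=L-a=12/5):
  M_2 = R_Ax - M_A  [x≤a] with R_A=24/5, M_A=32/5 = (24/5)·2 - (32/5) = 16/5 kN·m
Load 3 — applied couple M₀=16 kN·m at a=12/5 m (b=L-a=18/5):
  M_3 = R_Ax - M_A  [x≤a] with R_A=96/25, M_A=48/25 = (96/25)·2 - (48/25) = 144/25 kN·m
Superposition: M = Σ M_i = 124/25 kN·m ≈ 4.960000 kN·m

M(2) = 124/25 kN·m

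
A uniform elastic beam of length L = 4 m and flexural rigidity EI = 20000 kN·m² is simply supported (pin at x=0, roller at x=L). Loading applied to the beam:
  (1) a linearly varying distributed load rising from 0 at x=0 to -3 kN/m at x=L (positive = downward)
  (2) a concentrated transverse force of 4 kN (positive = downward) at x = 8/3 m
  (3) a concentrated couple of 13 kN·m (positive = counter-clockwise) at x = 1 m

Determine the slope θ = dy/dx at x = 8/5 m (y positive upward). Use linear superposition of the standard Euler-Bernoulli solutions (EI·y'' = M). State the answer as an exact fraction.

Load 1 — triangular load w₀=-3 kN/m (0→w₀ over full span):
  θ_1 = -w₀(7L⁴-30L²x²+15x⁴)/(360LEI) = -(-3)·(7·4⁴-30·4²·(8/5)²+15·(8/5)⁴)/(360·4·20000) = 323/4687500 rad
Load 2 — point force P=4 kN at a=8/3 m (b=L-a=4/3):
  θ_2 = -Pb(L²-b²-3x²)/(6LEI)  [x≤a] = -4·(4/3)·(4²-(4/3)²-3·(8/5)²)/(6·4·20000) = -92/1265625 rad
Load 3 — applied couple M₀=13 kN·m at a=1 m (b=L-a=3):
  θ_3 = (M₀x²/(2L)-M₀(x-a)+C₁)/EI  [x>a] with C₁=M₀(3b²-L²)/(6L)=143/24 = (13·(8/5)²/(2·4)-13·((8/5)-1)+(143/24))/20000 = 1391/12000000 rad
Superposition: θ = Σ θ_i = 908269/8100000000 rad ≈ 0.000112 rad

θ(8/5) = 908269/8100000000 rad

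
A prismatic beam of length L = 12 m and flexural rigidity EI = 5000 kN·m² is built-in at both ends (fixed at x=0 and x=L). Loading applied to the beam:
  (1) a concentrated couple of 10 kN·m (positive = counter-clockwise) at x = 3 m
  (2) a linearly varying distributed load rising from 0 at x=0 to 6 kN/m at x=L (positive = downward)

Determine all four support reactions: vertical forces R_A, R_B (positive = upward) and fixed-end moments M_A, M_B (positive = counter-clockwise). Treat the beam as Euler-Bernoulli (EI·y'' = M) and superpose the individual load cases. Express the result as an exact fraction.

Load 1 — applied couple M₀=10 kN·m at a=3 m (b=L-a=9):
  R_A = 6M₀ab/L³ = 6·10·3·9/12³ = 15/16 kN
  M_A = M₀b(2a-b)/L² = 10·9·(2·3-9)/12² = -15/8 kN·m
  R_B = -6M₀ab/L³ = -6·10·3·9/12³ = -15/16 kN
  M_B = M₀a(2b-a)/L² = 10·3·(2·9-3)/12² = 25/8 kN·m
Load 2 — triangular load w₀=6 kN/m (0→w₀ over full span):
  R_A = 3w₀L/20 = 3·6·12/20 = 54/5 kN
  M_A = w₀L²/30 = 6·12²/30 = 144/5 kN·m
  R_B = 7w₀L/20 = 7·6·12/20 = 126/5 kN
  M_B = -w₀L²/20 = -6·12²/20 = -216/5 kN·m
Superposition: R_A = 939/80 kN, M_A = 1077/40 kN·m, R_B = 1941/80 kN, M_B = -1603/40 kN·m

R_A = 939/80 kN, M_A = 1077/40 kN·m, R_B = 1941/80 kN, M_B = -1603/40 kN·m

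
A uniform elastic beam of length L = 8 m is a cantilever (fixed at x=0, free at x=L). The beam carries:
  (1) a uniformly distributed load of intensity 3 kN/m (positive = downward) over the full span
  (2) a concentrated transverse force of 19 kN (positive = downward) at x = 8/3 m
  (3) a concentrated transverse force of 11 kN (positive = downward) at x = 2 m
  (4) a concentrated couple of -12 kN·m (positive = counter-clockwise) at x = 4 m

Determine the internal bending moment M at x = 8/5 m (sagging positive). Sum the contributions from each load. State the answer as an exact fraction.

Load 1 — uniform load w=3 kN/m over full span:
  M_1 = -w(L-x)²/2 = -3·(8-(8/5))²/2 = -1536/25 kN·m
Load 2 — point force P=19 kN at a=8/3 m (b=L-a=16/3):
  M_2 = -P(a-x)  [x≤a] = -19·((8/3)-(8/5)) = -304/15 kN·m
Load 3 — point force P=11 kN at a=2 m (b=L-a=6):
  M_3 = -P(a-x)  [x≤a] = -11·(2-(8/5)) = -22/5 kN·m
Load 4 — applied couple M₀=-12 kN·m at a=4 m (b=L-a=4):
  M_4 = M₀  [x≤a] = (-12) = -12 kN·m
Superposition: M = Σ M_i = -7358/75 kN·m ≈ -98.106667 kN·m

M(8/5) = -7358/75 kN·m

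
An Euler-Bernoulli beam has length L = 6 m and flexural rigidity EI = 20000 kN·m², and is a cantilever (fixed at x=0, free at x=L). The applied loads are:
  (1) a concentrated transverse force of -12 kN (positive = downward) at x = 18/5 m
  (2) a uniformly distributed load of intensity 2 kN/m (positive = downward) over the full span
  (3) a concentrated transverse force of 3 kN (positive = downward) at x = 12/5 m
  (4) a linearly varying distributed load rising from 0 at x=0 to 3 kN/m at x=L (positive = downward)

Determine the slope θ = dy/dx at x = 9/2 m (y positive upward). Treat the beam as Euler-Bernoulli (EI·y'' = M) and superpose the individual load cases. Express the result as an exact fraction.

Load 1 — point force P=-12 kN at a=18/5 m (b=L-a=12/5):
  θ_1 = -Pa²/(2EI)  [x>a] = -(-12)·(18/5)²/(2·20000) = 243/62500 rad
Load 2 — uniform load w=2 kN/m over full span:
  θ_2 = -wx(x²-3Lx+3L²)/(6EI) = -2·(9/2)·((9/2)²-3·6·(9/2)+3·6²)/(6·20000) = -567/160000 rad
Load 3 — point force P=3 kN at a=12/5 m (b=L-a=18/5):
  θ_3 = -Pa²/(2EI)  [x>a] = -3·(12/5)²/(2·20000) = -27/62500 rad
Load 4 — triangular load w₀=3 kN/m (0→w₀ over full span):
  θ_4 = (w₀Lx²/4-w₀L²x/3-w₀x⁴/(24L))/EI = (3·6·(9/2)²/4-3·6²·(9/2)/3-3·(9/2)⁴/(24·6))/20000 = -20331/5120000 rad
Superposition: θ = Σ θ_i = -519507/128000000 rad ≈ -0.004059 rad

θ(9/2) = -519507/128000000 rad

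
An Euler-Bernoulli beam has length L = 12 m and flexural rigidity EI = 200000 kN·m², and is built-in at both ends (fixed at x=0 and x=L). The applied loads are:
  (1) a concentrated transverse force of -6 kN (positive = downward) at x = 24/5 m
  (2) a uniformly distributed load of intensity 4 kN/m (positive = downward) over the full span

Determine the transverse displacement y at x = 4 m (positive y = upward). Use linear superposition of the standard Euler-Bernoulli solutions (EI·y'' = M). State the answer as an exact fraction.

Load 1 — point force P=-6 kN at a=24/5 m (b=L-a=36/5):
  y_1 = -Pb²x²(3aL-(3a+b)x)/(6L³EI)  [x≤a] = -(-6)·(36/5)²·4²·(3·(24/5)·12-(3·(24/5)+(36/5))·4)/(6·12³·200000) = 81/390625 m
Load 2 — uniform load w=4 kN/m over full span:
  y_2 = -wx²(L-x)²/(24EI) = -4·4²·(12-4)²/(24·200000) = -8/9375 m
Superposition: y = Σ y_i = -757/1171875 m ≈ -0.000646 m

y(4) = -757/1171875 m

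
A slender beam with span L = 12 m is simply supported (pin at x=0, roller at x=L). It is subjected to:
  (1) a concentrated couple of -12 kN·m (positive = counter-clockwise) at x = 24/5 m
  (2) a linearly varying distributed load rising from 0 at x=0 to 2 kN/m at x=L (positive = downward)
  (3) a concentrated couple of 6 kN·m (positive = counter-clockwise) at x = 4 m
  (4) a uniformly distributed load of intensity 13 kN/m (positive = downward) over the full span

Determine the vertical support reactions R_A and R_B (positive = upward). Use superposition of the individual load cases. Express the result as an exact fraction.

Load 1 — applied couple M₀=-12 kN·m at a=24/5 m (b=L-a=36/5):
  R_A = M₀/L = (-12)/12 = -1 kN
  R_B = -M₀/L = -(-12)/12 = 1 kN
Load 2 — triangular load w₀=2 kN/m (0→w₀ over full span):
  R_A = w₀L/6 = 2·12/6 = 4 kN
  R_B = w₀L/3 = 2·12/3 = 8 kN
Load 3 — applied couple M₀=6 kN·m at a=4 m (b=L-a=8):
  R_A = M₀/L = 6/12 = 1/2 kN
  R_B = -M₀/L = -6/12 = -1/2 kN
Load 4 — uniform load w=13 kN/m over full span:
  R_A = wL/2 = 13·12/2 = 78 kN
  R_B = wL/2 = 13·12/2 = 78 kN
Superposition: R_A = 163/2 kN, R_B = 173/2 kN

R_A = 163/2 kN, R_B = 173/2 kN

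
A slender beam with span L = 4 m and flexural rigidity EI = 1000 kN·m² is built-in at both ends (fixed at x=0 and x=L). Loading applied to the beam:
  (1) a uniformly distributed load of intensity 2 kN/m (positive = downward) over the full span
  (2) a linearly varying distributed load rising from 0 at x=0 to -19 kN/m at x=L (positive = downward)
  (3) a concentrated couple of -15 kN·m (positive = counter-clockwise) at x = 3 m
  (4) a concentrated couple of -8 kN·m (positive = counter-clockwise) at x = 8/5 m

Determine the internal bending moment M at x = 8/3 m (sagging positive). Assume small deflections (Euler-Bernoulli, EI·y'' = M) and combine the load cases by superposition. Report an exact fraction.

Load 1 — uniform load w=2 kN/m over full span:
  M_1 = wLx/2 - wL²/12 - wx²/2 = 2·4·(8/3)/2 - 2·4²/12 - 2·(8/3)²/2 = 8/9 kN·m
Load 2 — triangular load w₀=-19 kN/m (0→w₀ over full span):
  M_2 = 3w₀Lx/20 - w₀L²/30 - w₀x³/(6L) = 3·(-19)·4·(8/3)/20 - (-19)·4²/30 - (-19)·(8/3)³/(6·4) = -2128/405 kN·m
Load 3 — applied couple M₀=-15 kN·m at a=3 m (b=L-a=1):
  M_3 = R_Ax - M_A  [x≤a] with R_A=-135/32, M_A=-75/16 = (-135/32)·(8/3) - (-75/16) = -105/16 kN·m
Load 4 — applied couple M₀=-8 kN·m at a=8/5 m (b=L-a=12/5):
  M_4 = R_Ax - M_A - M₀  [x>a] with R_A=-72/25, M_A=-24/25 = (-72/25)·(8/3) - (-24/25) - (-8) = 32/25 kN·m
Superposition: M = Σ M_i = -312593/32400 kN·m ≈ -9.647932 kN·m

M(8/3) = -312593/32400 kN·m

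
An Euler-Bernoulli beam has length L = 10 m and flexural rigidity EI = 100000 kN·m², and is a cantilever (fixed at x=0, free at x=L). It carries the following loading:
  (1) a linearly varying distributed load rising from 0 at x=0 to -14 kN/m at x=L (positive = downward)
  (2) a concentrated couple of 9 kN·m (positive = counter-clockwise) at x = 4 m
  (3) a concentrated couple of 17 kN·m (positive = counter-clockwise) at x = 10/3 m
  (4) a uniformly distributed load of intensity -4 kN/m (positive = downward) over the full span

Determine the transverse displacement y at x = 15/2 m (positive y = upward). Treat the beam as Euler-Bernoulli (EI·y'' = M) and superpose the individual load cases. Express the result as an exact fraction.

y(15/2) = 28450667/230400000 m

Load 1 — triangular load w₀=-14 kN/m (0→w₀ over full span):
  y_1 = (w₀Lx³/12-w₀L²x²/6-w₀x⁵/(120L))/EI = ((-14)·10·(15/2)³/12-(-14)·10²·(15/2)²/6-(-14)·(15/2)⁵/(120·10))/100000 = 17367/204800 m
Load 2 — applied couple M₀=9 kN·m at a=4 m (b=L-a=6):
  y_2 = M₀a(2x-a)/(2EI)  [x>a] = 9·4·(2·(15/2)-4)/(2·100000) = 99/50000 m
Load 3 — applied couple M₀=17 kN·m at a=10/3 m (b=L-a=20/3):
  y_3 = M₀a(2x-a)/(2EI)  [x>a] = 17·(10/3)·(2·(15/2)-(10/3))/(2·100000) = 119/36000 m
Load 4 — uniform load w=-4 kN/m over full span:
  y_4 = -wx²(x²-4Lx+6L²)/(24EI) = -(-4)·(15/2)²·((15/2)²-4·10·(15/2)+6·10²)/(24·100000) = 171/5120 m
Superposition: y = Σ y_i = 28450667/230400000 m ≈ 0.123484 m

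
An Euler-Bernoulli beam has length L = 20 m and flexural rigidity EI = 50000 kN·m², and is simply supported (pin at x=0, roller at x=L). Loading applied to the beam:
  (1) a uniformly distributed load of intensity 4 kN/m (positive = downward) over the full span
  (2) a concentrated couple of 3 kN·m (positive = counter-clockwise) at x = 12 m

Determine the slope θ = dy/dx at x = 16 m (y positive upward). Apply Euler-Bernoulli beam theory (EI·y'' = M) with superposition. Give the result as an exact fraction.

θ(16) = 529/25000 rad

Load 1 — uniform load w=4 kN/m over full span:
  θ_1 = -w(L³-6Lx²+4x³)/(24EI) = -4·(20³-6·20·16²+4·16³)/(24·50000) = 66/3125 rad
Load 2 — applied couple M₀=3 kN·m at a=12 m (b=L-a=8):
  θ_2 = (M₀x²/(2L)-M₀(x-a)+C₁)/EI  [x>a] with C₁=M₀(3b²-L²)/(6L)=-26/5 = (3·16²/(2·20)-3·(16-12)+(-26/5))/50000 = 1/25000 rad
Superposition: θ = Σ θ_i = 529/25000 rad ≈ 0.021160 rad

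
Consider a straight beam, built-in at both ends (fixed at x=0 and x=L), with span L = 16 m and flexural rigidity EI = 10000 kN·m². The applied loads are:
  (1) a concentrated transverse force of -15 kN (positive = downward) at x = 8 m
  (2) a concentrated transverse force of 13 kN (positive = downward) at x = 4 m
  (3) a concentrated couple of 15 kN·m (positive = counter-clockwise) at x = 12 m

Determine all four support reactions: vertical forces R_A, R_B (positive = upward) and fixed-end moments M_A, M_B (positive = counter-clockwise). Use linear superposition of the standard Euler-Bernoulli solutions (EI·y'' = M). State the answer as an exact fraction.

R_A = 579/128 kN, M_A = 63/16 kN·m, R_B = -835/128 kN, M_B = 279/16 kN·m

Load 1 — point force P=-15 kN at a=8 m (b=L-a=8):
  R_A = Pb²(3a+b)/L³ = (-15)·8²·(3·8+8)/16³ = -15/2 kN
  M_A = Pab²/L² = (-15)·8·8²/16² = -30 kN·m
  R_B = Pa²(a+3b)/L³ = (-15)·8²·(8+3·8)/16³ = -15/2 kN
  M_B = -Pa²b/L² = -(-15)·8²·8/16² = 30 kN·m
Load 2 — point force P=13 kN at a=4 m (b=L-a=12):
  R_A = Pb²(3a+b)/L³ = 13·12²·(3·4+12)/16³ = 351/32 kN
  M_A = Pab²/L² = 13·4·12²/16² = 117/4 kN·m
  R_B = Pa²(a+3b)/L³ = 13·4²·(4+3·12)/16³ = 65/32 kN
  M_B = -Pa²b/L² = -13·4²·12/16² = -39/4 kN·m
Load 3 — applied couple M₀=15 kN·m at a=12 m (b=L-a=4):
  R_A = 6M₀ab/L³ = 6·15·12·4/16³ = 135/128 kN
  M_A = M₀b(2a-b)/L² = 15·4·(2·12-4)/16² = 75/16 kN·m
  R_B = -6M₀ab/L³ = -6·15·12·4/16³ = -135/128 kN
  M_B = M₀a(2b-a)/L² = 15·12·(2·4-12)/16² = -45/16 kN·m
Superposition: R_A = 579/128 kN, M_A = 63/16 kN·m, R_B = -835/128 kN, M_B = 279/16 kN·m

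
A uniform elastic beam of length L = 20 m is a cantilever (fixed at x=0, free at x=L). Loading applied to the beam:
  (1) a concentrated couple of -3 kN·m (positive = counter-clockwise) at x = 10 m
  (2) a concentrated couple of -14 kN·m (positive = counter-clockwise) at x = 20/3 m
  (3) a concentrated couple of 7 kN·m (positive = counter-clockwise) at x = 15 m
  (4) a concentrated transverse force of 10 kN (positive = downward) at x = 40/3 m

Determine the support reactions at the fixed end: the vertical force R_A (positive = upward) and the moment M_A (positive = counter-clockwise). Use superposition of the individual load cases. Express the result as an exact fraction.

R_A = 10 kN, M_A = 430/3 kN·m

Load 1 — applied couple M₀=-3 kN·m at a=10 m (b=L-a=10):
  R_A = 0 kN
  M_A = -M₀ = -(-3) = 3 kN·m
Load 2 — applied couple M₀=-14 kN·m at a=20/3 m (b=L-a=40/3):
  R_A = 0 kN
  M_A = -M₀ = -(-14) = 14 kN·m
Load 3 — applied couple M₀=7 kN·m at a=15 m (b=L-a=5):
  R_A = 0 kN
  M_A = -M₀ = -7 kN·m
Load 4 — point force P=10 kN at a=40/3 m (b=L-a=20/3):
  R_A = P = 10 kN
  M_A = Pa = 10·(40/3) = 400/3 kN·m
Superposition: R_A = 10 kN, M_A = 430/3 kN·m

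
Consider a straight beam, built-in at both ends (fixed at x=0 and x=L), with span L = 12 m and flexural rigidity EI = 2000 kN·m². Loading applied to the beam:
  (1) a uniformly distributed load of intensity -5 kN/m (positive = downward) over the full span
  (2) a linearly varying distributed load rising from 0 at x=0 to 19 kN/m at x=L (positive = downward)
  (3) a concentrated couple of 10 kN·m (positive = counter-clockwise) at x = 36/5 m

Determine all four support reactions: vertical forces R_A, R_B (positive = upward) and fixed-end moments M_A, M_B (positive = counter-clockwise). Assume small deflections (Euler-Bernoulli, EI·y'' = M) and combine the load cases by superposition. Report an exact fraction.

R_A = 27/5 kN, M_A = 172/5 kN·m, R_B = 243/5 kN, M_B = -378/5 kN·m

Load 1 — uniform load w=-5 kN/m over full span:
  R_A = wL/2 = (-5)·12/2 = -30 kN
  M_A = wL²/12 = (-5)·12²/12 = -60 kN·m
  R_B = wL/2 = (-5)·12/2 = -30 kN
  M_B = -wL²/12 = -(-5)·12²/12 = 60 kN·m
Load 2 — triangular load w₀=19 kN/m (0→w₀ over full span):
  R_A = 3w₀L/20 = 3·19·12/20 = 171/5 kN
  M_A = w₀L²/30 = 19·12²/30 = 456/5 kN·m
  R_B = 7w₀L/20 = 7·19·12/20 = 399/5 kN
  M_B = -w₀L²/20 = -19·12²/20 = -684/5 kN·m
Load 3 — applied couple M₀=10 kN·m at a=36/5 m (b=L-a=24/5):
  R_A = 6M₀ab/L³ = 6·10·(36/5)·(24/5)/12³ = 6/5 kN
  M_A = M₀b(2a-b)/L² = 10·(24/5)·(2·(36/5)-(24/5))/12² = 16/5 kN·m
  R_B = -6M₀ab/L³ = -6·10·(36/5)·(24/5)/12³ = -6/5 kN
  M_B = M₀a(2b-a)/L² = 10·(36/5)·(2·(24/5)-(36/5))/12² = 6/5 kN·m
Superposition: R_A = 27/5 kN, M_A = 172/5 kN·m, R_B = 243/5 kN, M_B = -378/5 kN·m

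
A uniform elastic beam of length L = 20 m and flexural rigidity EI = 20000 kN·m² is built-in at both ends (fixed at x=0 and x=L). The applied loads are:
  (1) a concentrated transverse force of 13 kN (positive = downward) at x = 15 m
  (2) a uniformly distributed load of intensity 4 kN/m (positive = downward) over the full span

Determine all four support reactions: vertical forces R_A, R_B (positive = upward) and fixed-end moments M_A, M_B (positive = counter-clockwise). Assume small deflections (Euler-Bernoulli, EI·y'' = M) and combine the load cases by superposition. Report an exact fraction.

R_A = 1345/32 kN, M_A = 6985/48 kN·m, R_B = 1631/32 kN, M_B = -8155/48 kN·m

Load 1 — point force P=13 kN at a=15 m (b=L-a=5):
  R_A = Pb²(3a+b)/L³ = 13·5²·(3·15+5)/20³ = 65/32 kN
  M_A = Pab²/L² = 13·15·5²/20² = 195/16 kN·m
  R_B = Pa²(a+3b)/L³ = 13·15²·(15+3·5)/20³ = 351/32 kN
  M_B = -Pa²b/L² = -13·15²·5/20² = -585/16 kN·m
Load 2 — uniform load w=4 kN/m over full span:
  R_A = wL/2 = 4·20/2 = 40 kN
  M_A = wL²/12 = 4·20²/12 = 400/3 kN·m
  R_B = wL/2 = 4·20/2 = 40 kN
  M_B = -wL²/12 = -4·20²/12 = -400/3 kN·m
Superposition: R_A = 1345/32 kN, M_A = 6985/48 kN·m, R_B = 1631/32 kN, M_B = -8155/48 kN·m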